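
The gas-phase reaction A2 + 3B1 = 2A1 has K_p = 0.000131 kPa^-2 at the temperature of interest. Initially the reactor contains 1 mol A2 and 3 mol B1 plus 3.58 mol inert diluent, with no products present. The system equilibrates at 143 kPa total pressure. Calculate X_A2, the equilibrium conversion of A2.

Let X = conversion of A2 (basis 1 mol A2); extent of reaction ξ = X.
Species balance: n_A2 = 1 − X; n_B1 = 3 − 3X; n_A1 = 2X; n_I = 3.58 (inert).
Summing: n_T = 7.58 − 2X.
Mole fractions y_i = n_i/n_T; K_p = p_A1^2 / (p_A2 p_B1^3) with p_i = y_i·P.
Substituting and setting equal to 0.000131 kPa^-2 gives a polynomial in X; the root in (0,1) is X = 0.299.

X = 0.299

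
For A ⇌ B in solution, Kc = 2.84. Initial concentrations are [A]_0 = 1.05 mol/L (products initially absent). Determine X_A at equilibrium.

X = 0.740

Let X = conversion of A; extent ξ = 1.05·X mol/L.
Concentrations: [A] = 1.05 − 1.05X; [B] = 1.05X.
Kc = [B] / ([A]).
Setting equal to 2.84 and solving for X on (0,1) gives X = 0.740.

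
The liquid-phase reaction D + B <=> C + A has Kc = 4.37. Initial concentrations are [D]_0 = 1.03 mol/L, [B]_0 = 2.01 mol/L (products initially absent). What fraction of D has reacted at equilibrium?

Let X = conversion of D; extent ξ = 1.03·X mol/L.
Concentrations: [D] = 1.03 − 1.03X; [B] = 2.01 − 1.03X; [C] = 1.03X; [A] = 1.03X.
Kc = [C] [A] / ([D] [B]).
Setting equal to 4.37 and solving for X on (0,1) gives X = 0.850.

X = 0.850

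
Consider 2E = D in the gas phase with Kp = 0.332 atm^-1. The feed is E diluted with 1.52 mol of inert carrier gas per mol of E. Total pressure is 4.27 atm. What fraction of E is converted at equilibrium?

Let X = conversion of E (basis 1 mol E); extent of reaction ξ = 0.5X.
Mole table: n_E = 1 − X; n_D = 0.5X; n_I = 1.52 (inert).
Total moles n_T = 2.52 − 0.5X.
Mole fractions y_i = n_i/n_T; Kp = p_D / (p_E^2) with p_i = y_i·P.
Substituting and setting equal to 0.332 atm^-1 gives a polynomial in X; the root in (0,1) is X = 0.417.

X = 0.417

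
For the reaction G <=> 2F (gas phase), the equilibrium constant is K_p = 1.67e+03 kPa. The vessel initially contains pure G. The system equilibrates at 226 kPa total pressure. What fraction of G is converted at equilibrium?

X = 0.805

Basis: 1 mol G initially; let X = conversion of G. Extent ξ = X.
Moles: n_G = 1 − X; n_F = 2X.
Total moles n_T = 1 + X.
Mole fractions y_i = n_i/n_T; K_p = p_F^2 / (p_G) with p_i = y_i·P.
Substituting and setting equal to 1.67e+03 kPa gives a polynomial in X; the root in (0,1) is X = 0.805.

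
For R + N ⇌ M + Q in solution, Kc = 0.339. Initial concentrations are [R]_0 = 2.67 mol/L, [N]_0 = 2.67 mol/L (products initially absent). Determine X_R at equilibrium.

Let X = conversion of R; extent ξ = 2.67·X mol/L.
Concentrations: [R] = 2.67 − 2.67X; [N] = 2.67 − 2.67X; [M] = 2.67X; [Q] = 2.67X.
Kc = [M] [Q] / ([R] [N]).
Equating to 0.339: the physical root is X = 0.368.

X = 0.368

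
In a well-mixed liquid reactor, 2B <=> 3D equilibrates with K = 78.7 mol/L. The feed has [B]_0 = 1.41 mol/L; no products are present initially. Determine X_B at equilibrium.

Let X = conversion of B; extent ξ = 1.41X/2 mol/L.
Concentrations: [B] = 1.41 − 1.41X; [D] = 2.11X.
K = [D]^3 / ([B]^2).
This equals 78.7 at X = 0.818 (the root in 0 < X < 1).

X = 0.818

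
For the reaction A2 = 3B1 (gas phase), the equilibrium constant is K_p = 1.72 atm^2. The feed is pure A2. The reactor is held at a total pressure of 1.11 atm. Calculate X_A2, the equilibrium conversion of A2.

X = 0.469

Basis: 1 mol A2 initially; let X = conversion of A2. Extent ξ = X.
Mole table: n_A2 = 1 − X; n_B1 = 3X.
Total moles n_T = 1 + 2X.
Mole fractions y_i = n_i/n_T; K_p = p_B1^3 / (p_A2) with p_i = y_i·P.
Equating to 1.72 atm^2 and solving on 0 < X < 1: X = 0.469.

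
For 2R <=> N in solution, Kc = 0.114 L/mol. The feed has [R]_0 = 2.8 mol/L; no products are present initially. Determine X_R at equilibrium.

X = 0.307

Let X = conversion of R; extent ξ = 2.8X/2 mol/L.
Concentrations: [R] = 2.8 − 2.8X; [N] = 1.4X.
Kc = [N] / ([R]^2).
This equals 0.114 at X = 0.307 (the root in 0 < X < 1).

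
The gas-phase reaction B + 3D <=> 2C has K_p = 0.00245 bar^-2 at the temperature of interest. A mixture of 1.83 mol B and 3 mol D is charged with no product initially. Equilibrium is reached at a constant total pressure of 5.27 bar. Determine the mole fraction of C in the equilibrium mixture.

y_C = 0.067

Take 3 mol D as basis and let X be its fractional conversion, so ξ = X.
Mole table: n_B = 1.83 − X; n_D = 3 − 3X; n_C = 2X.
Total moles n_T = 4.83 − 2X.
Mole fractions y_i = n_i/n_T; K_p = p_C^2 / (p_B p_D^3) with p_i = y_i·P.
Equating to 0.00245 bar^-2 and solving on 0 < X < 1: X = 0.152.
Then n_C = 0.303, n_T = 4.53, so y_C = 0.067.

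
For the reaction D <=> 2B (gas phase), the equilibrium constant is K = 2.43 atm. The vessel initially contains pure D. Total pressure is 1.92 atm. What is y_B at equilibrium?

Take 1 mol D as basis and let X be its fractional conversion, so ξ = X.
Moles: n_D = 1 − X; n_B = 2X.
Summing: n_T = 1 + X.
With p_i = (n_i/n_T)P, K = p_B^2 / (p_D).
This yields a degree-2 equation in X; solving on (0,1), X = 0.490.
Then n_B = 0.981, n_T = 1.49, so y_B = 0.658.

y_B = 0.658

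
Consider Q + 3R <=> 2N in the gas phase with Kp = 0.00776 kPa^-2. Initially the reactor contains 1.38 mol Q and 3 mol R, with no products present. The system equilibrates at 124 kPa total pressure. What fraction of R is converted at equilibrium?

X = 0.784

Basis: 3 mol R initially; let X = conversion of R. Extent ξ = X.
Mole table: n_Q = 1.38 − X; n_R = 3 − 3X; n_N = 2X.
Summing: n_T = 4.38 − 2X.
y_i = n_i/n_T, p_i = y_i·P. Kp = p_N^2 / (p_Q p_R^3).
This yields a degree-4 equation in X; solving on (0,1), X = 0.784.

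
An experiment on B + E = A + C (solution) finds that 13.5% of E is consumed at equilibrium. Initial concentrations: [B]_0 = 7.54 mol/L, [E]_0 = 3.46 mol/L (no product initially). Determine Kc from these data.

Let X = conversion of E.
Concentrations: [B] = 7.54 − 3.46X; [E] = 3.46 − 3.46X; [A] = 3.46X; [C] = 3.46X.
At X = 0.135: [B] = 7.07, [E] = 2.99, [A] = 0.467, [C] = 0.467.
Kc = [A] [C] / ([B] [E]) = 0.0103.

Kc = 0.0103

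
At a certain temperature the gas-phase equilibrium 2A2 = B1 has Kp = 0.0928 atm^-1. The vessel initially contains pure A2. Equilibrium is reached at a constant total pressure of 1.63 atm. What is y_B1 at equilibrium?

y_B1 = 0.118

Let X = conversion of A2 (basis 1 mol A2); extent of reaction ξ = 0.5X.
At extent ξ: n_A2 = 1 − X; n_B1 = 0.5X.
n_T = Σnᵢ = 1 − 0.5X.
Mole fractions y_i = n_i/n_T; Kp = p_B1 / (p_A2^2) with p_i = y_i·P.
Equating to 0.0928 atm^-1 and solving on 0 < X < 1: X = 0.211.
Then n_B1 = 0.105, n_T = 0.895, so y_B1 = 0.118.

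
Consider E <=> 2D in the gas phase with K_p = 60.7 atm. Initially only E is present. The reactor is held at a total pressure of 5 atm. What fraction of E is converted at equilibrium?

Basis: 1 mol E initially; let X = conversion of E. Extent ξ = X.
Species balance: n_E = 1 − X; n_D = 2X.
Summing: n_T = 1 + X.
Mole fractions y_i = n_i/n_T; K_p = p_D^2 / (p_E) with p_i = y_i·P.
This yields a degree-2 equation in X; solving on (0,1), X = 0.867.

X = 0.867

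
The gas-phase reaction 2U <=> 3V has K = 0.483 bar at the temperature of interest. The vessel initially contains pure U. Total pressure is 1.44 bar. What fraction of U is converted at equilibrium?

Let X = conversion of U (basis 1 mol U); extent of reaction ξ = 0.5X.
At extent ξ: n_U = 1 − X; n_V = 1.5X.
n_T = Σnᵢ = 1 + 0.5X.
With p_i = (n_i/n_T)P, K = p_V^3 / (p_U^2).
Setting this equal to 0.483 bar and taking the physical root (0 < X < 1) gives X = 0.363.

X = 0.363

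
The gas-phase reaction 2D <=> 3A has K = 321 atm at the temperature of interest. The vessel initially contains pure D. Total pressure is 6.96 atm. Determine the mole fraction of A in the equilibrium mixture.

y_A = 0.879

Basis: 1 mol D initially; let X = conversion of D. Extent ξ = 0.5X.
Species balance: n_D = 1 − X; n_A = 1.5X.
Summing: n_T = 1 + 0.5X.
y_i = n_i/n_T, p_i = y_i·P. K = p_A^3 / (p_D^2).
Substituting and setting equal to 321 atm gives a polynomial in X; the root in (0,1) is X = 0.828.
Then n_A = 1.24, n_T = 1.41, so y_A = 0.879.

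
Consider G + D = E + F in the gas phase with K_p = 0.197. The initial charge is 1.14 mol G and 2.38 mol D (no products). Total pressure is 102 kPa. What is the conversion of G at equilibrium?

Take 1.14 mol G as basis and let X be its fractional conversion, so ξ = 1.14X.
Species balance: n_G = 1.14 − 1.14X; n_D = 2.38 − 1.14X; n_E = 1.14X; n_F = 1.14X.
Total moles n_T = 3.52 (Δν = 0, constant).
y_i = n_i/n_T, p_i = y_i·P. K_p = p_E p_F / (p_G p_D).
Substituting and setting equal to 0.197 gives a polynomial in X; the root in (0,1) is X = 0.431.

X = 0.431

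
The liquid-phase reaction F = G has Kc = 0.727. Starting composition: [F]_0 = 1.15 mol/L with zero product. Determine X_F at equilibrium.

X = 0.421

Let X = conversion of F; extent ξ = 1.15·X mol/L.
Concentrations: [F] = 1.15 − 1.15X; [G] = 1.15X.
Kc = [G] / ([F]).
This equals 0.727 at X = 0.421 (the root in 0 < X < 1).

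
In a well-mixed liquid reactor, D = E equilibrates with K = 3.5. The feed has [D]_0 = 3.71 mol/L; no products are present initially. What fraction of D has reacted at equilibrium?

Let X = conversion of D; extent ξ = 3.71·X mol/L.
Concentrations: [D] = 3.71 − 3.71X; [E] = 3.71X.
K = [E] / ([D]).
Solving K = 3.5 for X ∈ (0,1): X = 0.778.

X = 0.778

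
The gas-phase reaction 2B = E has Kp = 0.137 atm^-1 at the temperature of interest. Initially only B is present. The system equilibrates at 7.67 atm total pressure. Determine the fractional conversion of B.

X = 0.562

Basis: 1 mol B initially; let X = conversion of B. Extent ξ = 0.5X.
Species balance: n_B = 1 − X; n_E = 0.5X.
Summing: n_T = 1 − 0.5X.
Mole fractions y_i = n_i/n_T; Kp = p_E / (p_B^2) with p_i = y_i·P.
This yields a degree-2 equation in X; solving on (0,1), X = 0.562.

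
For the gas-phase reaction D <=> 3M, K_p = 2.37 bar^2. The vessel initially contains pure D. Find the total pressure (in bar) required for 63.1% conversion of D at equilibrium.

Basis: 1 mol D initially; let X = conversion of D. Extent ξ = X.
Mole table: n_D = 1 − X; n_M = 3X.
Total moles n_T = 1 + 2X.
K_p = p_M^3 / (p_D) with p_i = (n_i/n_T)·P.
At X = 0.631: the mole-fraction product g(X) = Π y_i^ν_i = 3.593. Since K_p = g(X)·P^{2}, P = (K_p/g)^(1/2) = (2.37/3.593)^(1/2) = 0.812 bar.

P = 0.812 bar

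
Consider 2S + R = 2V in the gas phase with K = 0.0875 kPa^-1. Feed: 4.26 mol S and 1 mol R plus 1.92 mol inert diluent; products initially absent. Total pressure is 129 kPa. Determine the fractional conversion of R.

X = 0.797

Basis: 1 mol R initially; let X = conversion of R. Extent ξ = X.
Species balance: n_S = 4.26 − 2X; n_R = 1 − X; n_V = 2X; n_I = 1.92 (inert).
Summing: n_T = 7.18 − X.
y_i = n_i/n_T, p_i = y_i·P. K = p_V^2 / (p_S^2 p_R).
Setting this equal to 0.0875 kPa^-1 and taking the physical root (0 < X < 1) gives X = 0.797.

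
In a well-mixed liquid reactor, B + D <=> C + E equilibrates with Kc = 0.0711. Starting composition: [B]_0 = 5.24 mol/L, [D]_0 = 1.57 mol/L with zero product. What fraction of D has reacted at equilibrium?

Let X = conversion of D; extent ξ = 1.57·X mol/L.
Concentrations: [B] = 5.24 − 1.57X; [D] = 1.57 − 1.57X; [C] = 1.57X; [E] = 1.57X.
Kc = [C] [E] / ([B] [D]).
This equals 0.0711 at X = 0.366 (the root in 0 < X < 1).

X = 0.366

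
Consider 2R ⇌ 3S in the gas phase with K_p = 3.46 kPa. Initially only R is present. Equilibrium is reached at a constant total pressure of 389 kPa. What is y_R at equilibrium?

y_R = 0.819

Take 1 mol R as basis and let X be its fractional conversion, so ξ = 0.5X.
Moles: n_R = 1 − X; n_S = 1.5X.
Total moles n_T = 1 + 0.5X.
y_i = n_i/n_T, p_i = y_i·P. K_p = p_S^3 / (p_R^2).
Setting this equal to 3.46 kPa and taking the physical root (0 < X < 1) gives X = 0.129.
Then n_R = 0.871, n_T = 1.06, so y_R = 0.819.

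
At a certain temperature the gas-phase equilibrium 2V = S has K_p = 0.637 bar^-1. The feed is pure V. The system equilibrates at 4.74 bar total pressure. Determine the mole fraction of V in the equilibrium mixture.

Basis: 1 mol V initially; let X = conversion of V. Extent ξ = 0.5X.
Species balance: n_V = 1 − X; n_S = 0.5X.
n_T = Σnᵢ = 1 − 0.5X.
Mole fractions y_i = n_i/n_T; K_p = p_S / (p_V^2) with p_i = y_i·P.
Equating to 0.637 bar^-1 and solving on 0 < X < 1: X = 0.723.
Then n_V = 0.277, n_T = 0.638, so y_V = 0.433.

y_V = 0.433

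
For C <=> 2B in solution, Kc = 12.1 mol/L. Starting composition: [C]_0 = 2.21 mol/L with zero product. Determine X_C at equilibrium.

X = 0.671

Let X = conversion of C; extent ξ = 2.21·X mol/L.
Concentrations: [C] = 2.21 − 2.21X; [B] = 4.42X.
Kc = [B]^2 / ([C]).
This equals 12.1 at X = 0.671 (the root in 0 < X < 1).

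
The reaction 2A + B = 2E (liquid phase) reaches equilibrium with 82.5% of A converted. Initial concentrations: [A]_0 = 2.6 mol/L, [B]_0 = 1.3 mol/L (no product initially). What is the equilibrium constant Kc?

Let X = conversion of A.
Concentrations: [A] = 2.6 − 2.6X; [B] = 1.3 − 1.3X; [E] = 2.6X.
At X = 0.825: [A] = 0.455, [B] = 0.228, [E] = 2.15.
Kc = [E]^2 / ([A]^2 [B]) = 97.7 L/mol.

Kc = 97.7 L/mol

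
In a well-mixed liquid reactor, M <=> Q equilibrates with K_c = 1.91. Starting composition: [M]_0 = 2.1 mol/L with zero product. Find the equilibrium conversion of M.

Let X = conversion of M; extent ξ = 2.1·X mol/L.
Concentrations: [M] = 2.1 − 2.1X; [Q] = 2.1X.
K_c = [Q] / ([M]).
Setting equal to 1.91 and solving for X on (0,1) gives X = 0.656.

X = 0.656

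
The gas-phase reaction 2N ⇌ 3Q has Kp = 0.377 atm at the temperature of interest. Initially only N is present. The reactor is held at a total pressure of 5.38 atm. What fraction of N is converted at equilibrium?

Let X = conversion of N (basis 1 mol N); extent of reaction ξ = 0.5X.
Moles: n_N = 1 − X; n_Q = 1.5X.
Total moles n_T = 1 + 0.5X.
y_i = n_i/n_T, p_i = y_i·P. Kp = p_Q^3 / (p_N^2).
This yields a degree-3 equation in X; solving on (0,1), X = 0.238.

X = 0.238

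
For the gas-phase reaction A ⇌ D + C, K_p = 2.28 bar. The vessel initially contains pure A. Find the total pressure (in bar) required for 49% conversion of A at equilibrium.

Let X = conversion of A (basis 1 mol A); extent of reaction ξ = X.
Mole table: n_A = 1 − X; n_D = X; n_C = X.
Total moles n_T = 1 + X.
K_p = p_D p_C / (p_A) with p_i = (n_i/n_T)·P.
At X = 0.49: the mole-fraction product g(X) = Π y_i^ν_i = 0.316. Since K_p = g(X)·P^{1}, P = (K_p/g)^(1/1) = (2.28/0.316)^(1/1) = 7.22 bar.

P = 7.22 bar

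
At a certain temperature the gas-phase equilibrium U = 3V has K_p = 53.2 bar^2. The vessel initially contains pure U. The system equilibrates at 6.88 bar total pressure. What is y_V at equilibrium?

Let X = conversion of U (basis 1 mol U); extent of reaction ξ = X.
At extent ξ: n_U = 1 − X; n_V = 3X.
Total moles n_T = 1 + 2X.
With p_i = (n_i/n_T)P, K_p = p_V^3 / (p_U).
Equating to 53.2 bar^2 and solving on 0 < X < 1: X = 0.435.
Then n_V = 1.3, n_T = 1.87, so y_V = 0.698.

y_V = 0.698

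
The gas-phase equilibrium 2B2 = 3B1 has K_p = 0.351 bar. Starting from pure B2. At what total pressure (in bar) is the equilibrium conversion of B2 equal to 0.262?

Basis: 1 mol B2 initially; let X = conversion of B2. Extent ξ = 0.5X.
Mole table: n_B2 = 1 − X; n_B1 = 1.5X.
Summing: n_T = 1 + 0.5X.
K_p = p_B1^3 / (p_B2^2) with p_i = (n_i/n_T)·P.
At X = 0.262: the mole-fraction product g(X) = Π y_i^ν_i = 0.09854. Since K_p = g(X)·P^{1}, P = (K_p/g)^(1/1) = (0.351/0.09854)^(1/1) = 3.56 bar.

P = 3.56 bar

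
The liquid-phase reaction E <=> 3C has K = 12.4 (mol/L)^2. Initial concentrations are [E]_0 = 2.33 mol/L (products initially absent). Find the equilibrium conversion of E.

Let X = conversion of E; extent ξ = 2.33·X mol/L.
Concentrations: [E] = 2.33 − 2.33X; [C] = 6.99X.
K = [C]^3 / ([E]).
Solving K = 12.4 for X ∈ (0,1): X = 0.375.

X = 0.375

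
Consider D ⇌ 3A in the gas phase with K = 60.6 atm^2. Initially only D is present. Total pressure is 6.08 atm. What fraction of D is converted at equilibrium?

X = 0.495

Take 1 mol D as basis and let X be its fractional conversion, so ξ = X.
At extent ξ: n_D = 1 − X; n_A = 3X.
Summing: n_T = 1 + 2X.
Mole fractions y_i = n_i/n_T; K = p_A^3 / (p_D) with p_i = y_i·P.
This yields a degree-3 equation in X; solving on (0,1), X = 0.495.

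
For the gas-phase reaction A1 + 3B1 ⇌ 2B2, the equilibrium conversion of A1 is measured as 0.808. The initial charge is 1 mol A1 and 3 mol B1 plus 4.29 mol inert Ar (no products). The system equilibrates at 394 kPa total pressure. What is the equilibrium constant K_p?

Take 1 mol A1 as basis and let X be its fractional conversion, so ξ = X.
At extent ξ: n_A1 = 1 − X; n_B1 = 3 − 3X; n_B2 = 2X; n_I = 4.29 (inert).
Summing: n_T = 8.29 − 2X.
At X = 0.808: n_A1 = 0.192, n_B1 = 0.576, n_B2 = 1.62, n_T = 6.67.
p_i = (n_i/n_T)·P. K_p = p_B2^2 / (p_A1 p_B1^3) = 0.0204 kPa^-2.

K_p = 0.0204 kPa^-2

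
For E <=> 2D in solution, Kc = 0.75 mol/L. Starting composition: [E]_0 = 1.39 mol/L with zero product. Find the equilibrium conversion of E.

Let X = conversion of E; extent ξ = 1.39·X mol/L.
Concentrations: [E] = 1.39 − 1.39X; [D] = 2.78X.
Kc = [D]^2 / ([E]).
Solving Kc = 0.75 for X ∈ (0,1): X = 0.306.

X = 0.306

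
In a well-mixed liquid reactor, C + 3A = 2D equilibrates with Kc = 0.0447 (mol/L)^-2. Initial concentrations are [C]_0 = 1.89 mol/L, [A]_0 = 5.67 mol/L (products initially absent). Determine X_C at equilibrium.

X = 0.388

Let X = conversion of C; extent ξ = 1.89·X mol/L.
Concentrations: [C] = 1.89 − 1.89X; [A] = 5.67 − 5.67X; [D] = 3.78X.
Kc = [D]^2 / ([C] [A]^3).
Solving Kc = 0.0447 for X ∈ (0,1): X = 0.388.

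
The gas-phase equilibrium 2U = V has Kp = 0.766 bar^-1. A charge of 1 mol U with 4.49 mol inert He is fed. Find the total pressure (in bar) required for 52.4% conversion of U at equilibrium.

P = 7.89 bar

Let X = conversion of U (basis 1 mol U); extent of reaction ξ = 0.5X.
Species balance: n_U = 1 − X; n_V = 0.5X; n_I = 4.49 (inert).
n_T = Σnᵢ = 5.49 − 0.5X.
Kp = p_V / (p_U^2) with p_i = (n_i/n_T)·P.
At X = 0.524: the mole-fraction product g(X) = Π y_i^ν_i = 6.045. Since Kp = g(X)·P^{-1}, P = (g/Kp)^(1/1) = (6.045/0.766)^(1/1) = 7.89 bar.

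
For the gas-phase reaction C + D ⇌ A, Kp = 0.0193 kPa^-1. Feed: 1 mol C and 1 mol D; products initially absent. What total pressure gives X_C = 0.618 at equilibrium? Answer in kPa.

P = 303 kPa

Let X = conversion of C (basis 1 mol C); extent of reaction ξ = X.
Moles: n_C = 1 − X; n_D = 1 − X; n_A = X.
n_T = Σnᵢ = 2 − X.
Kp = p_A / (p_C p_D) with p_i = (n_i/n_T)·P.
At X = 0.618: the mole-fraction product g(X) = Π y_i^ν_i = 5.853. Since Kp = g(X)·P^{-1}, P = (g/Kp)^(1/1) = (5.853/0.0193)^(1/1) = 303 kPa.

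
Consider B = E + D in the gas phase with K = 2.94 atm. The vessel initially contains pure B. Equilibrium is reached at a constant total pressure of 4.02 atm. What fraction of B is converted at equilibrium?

Take 1 mol B as basis and let X be its fractional conversion, so ξ = X.
Moles: n_B = 1 − X; n_E = X; n_D = X.
Summing: n_T = 1 + X.
With p_i = (n_i/n_T)P, K = p_E p_D / (p_B).
This yields a degree-2 equation in X; solving on (0,1), X = 0.650.

X = 0.650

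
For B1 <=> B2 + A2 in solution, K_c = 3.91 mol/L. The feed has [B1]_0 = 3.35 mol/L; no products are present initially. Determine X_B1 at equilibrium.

X = 0.644

Let X = conversion of B1; extent ξ = 3.35·X mol/L.
Concentrations: [B1] = 3.35 − 3.35X; [B2] = 3.35X; [A2] = 3.35X.
K_c = [B2] [A2] / ([B1]).
This equals 3.91 at X = 0.644 (the root in 0 < X < 1).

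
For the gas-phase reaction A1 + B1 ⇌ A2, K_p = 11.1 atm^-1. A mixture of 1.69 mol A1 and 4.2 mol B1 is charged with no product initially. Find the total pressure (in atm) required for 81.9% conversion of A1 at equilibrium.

P = 0.652 atm

Basis: 1.69 mol A1 initially; let X = conversion of A1. Extent ξ = 1.69X.
Species balance: n_A1 = 1.69 − 1.69X; n_B1 = 4.2 − 1.69X; n_A2 = 1.69X.
n_T = Σnᵢ = 5.89 − 1.69X.
K_p = p_A2 / (p_A1 p_B1) with p_i = (n_i/n_T)·P.
At X = 0.819: the mole-fraction product g(X) = Π y_i^ν_i = 7.241. Since K_p = g(X)·P^{-1}, P = (g/K_p)^(1/1) = (7.241/11.1)^(1/1) = 0.652 atm.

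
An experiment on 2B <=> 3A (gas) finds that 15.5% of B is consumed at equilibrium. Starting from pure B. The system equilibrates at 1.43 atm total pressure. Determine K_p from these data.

K_p = 0.0234 atm

Let X = conversion of B (basis 1 mol B); extent of reaction ξ = 0.5X.
Mole table: n_B = 1 − X; n_A = 1.5X.
Total moles n_T = 1 + 0.5X.
At X = 0.155: n_B = 0.845, n_A = 0.232, n_T = 1.08.
p_i = (n_i/n_T)·P. K_p = p_A^3 / (p_B^2) = 0.0234 atm.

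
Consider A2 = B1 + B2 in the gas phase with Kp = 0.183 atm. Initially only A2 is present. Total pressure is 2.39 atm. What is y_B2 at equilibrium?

y_B2 = 0.211

Take 1 mol A2 as basis and let X be its fractional conversion, so ξ = X.
At extent ξ: n_A2 = 1 − X; n_B1 = X; n_B2 = X.
Total moles n_T = 1 + X.
y_i = n_i/n_T, p_i = y_i·P. Kp = p_B1 p_B2 / (p_A2).
Substituting and setting equal to 0.183 atm gives a polynomial in X; the root in (0,1) is X = 0.267.
Then n_B2 = 0.267, n_T = 1.27, so y_B2 = 0.211.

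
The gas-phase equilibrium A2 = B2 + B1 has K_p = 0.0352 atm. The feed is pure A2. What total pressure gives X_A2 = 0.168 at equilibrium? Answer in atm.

P = 1.21 atm

Take 1 mol A2 as basis and let X be its fractional conversion, so ξ = X.
Mole table: n_A2 = 1 − X; n_B2 = X; n_B1 = X.
n_T = Σnᵢ = 1 + X.
K_p = p_B2 p_B1 / (p_A2) with p_i = (n_i/n_T)·P.
At X = 0.168: the mole-fraction product g(X) = Π y_i^ν_i = 0.02904. Since K_p = g(X)·P^{1}, P = (K_p/g)^(1/1) = (0.0352/0.02904)^(1/1) = 1.21 atm.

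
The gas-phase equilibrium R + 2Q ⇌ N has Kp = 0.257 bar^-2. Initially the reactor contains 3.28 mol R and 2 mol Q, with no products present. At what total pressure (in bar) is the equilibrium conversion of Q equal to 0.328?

P = 2.26 bar

Basis: 2 mol Q initially; let X = conversion of Q. Extent ξ = X.
Mole table: n_R = 3.28 − X; n_Q = 2 − 2X; n_N = X.
Summing: n_T = 5.28 − 2X.
Kp = p_N / (p_R p_Q^2) with p_i = (n_i/n_T)·P.
At X = 0.328: the mole-fraction product g(X) = Π y_i^ν_i = 1.315. Since Kp = g(X)·P^{-2}, P = (g/Kp)^(1/2) = (1.315/0.257)^(1/2) = 2.26 bar.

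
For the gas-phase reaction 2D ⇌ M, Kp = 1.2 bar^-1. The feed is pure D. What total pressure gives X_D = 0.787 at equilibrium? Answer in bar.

P = 4.38 bar

Basis: 1 mol D initially; let X = conversion of D. Extent ξ = 0.5X.
At extent ξ: n_D = 1 − X; n_M = 0.5X.
Summing: n_T = 1 − 0.5X.
Kp = p_M / (p_D^2) with p_i = (n_i/n_T)·P.
At X = 0.787: the mole-fraction product g(X) = Π y_i^ν_i = 5.26. Since Kp = g(X)·P^{-1}, P = (g/Kp)^(1/1) = (5.26/1.2)^(1/1) = 4.38 bar.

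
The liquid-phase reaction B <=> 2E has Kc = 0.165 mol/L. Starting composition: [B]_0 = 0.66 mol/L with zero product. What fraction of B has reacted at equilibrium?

X = 0.221

Let X = conversion of B; extent ξ = 0.66·X mol/L.
Concentrations: [B] = 0.66 − 0.66X; [E] = 1.32X.
Kc = [E]^2 / ([B]).
Equating to 0.165 mol/L: the physical root is X = 0.221.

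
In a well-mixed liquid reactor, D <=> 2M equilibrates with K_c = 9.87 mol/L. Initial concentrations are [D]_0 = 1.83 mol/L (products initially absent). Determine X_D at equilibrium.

X = 0.669

Let X = conversion of D; extent ξ = 1.83·X mol/L.
Concentrations: [D] = 1.83 − 1.83X; [M] = 3.66X.
K_c = [M]^2 / ([D]).
Solving K_c = 9.87 for X ∈ (0,1): X = 0.669.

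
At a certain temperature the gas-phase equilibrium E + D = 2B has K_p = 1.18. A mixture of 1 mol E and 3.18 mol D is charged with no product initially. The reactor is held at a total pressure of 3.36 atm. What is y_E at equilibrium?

Let X = conversion of E (basis 1 mol E); extent of reaction ξ = X.
Mole table: n_E = 1 − X; n_D = 3.18 − X; n_B = 2X.
Total moles n_T = 4.18 (Δν = 0, constant).
With p_i = (n_i/n_T)P, K_p = p_B^2 / (p_E p_D).
Substituting and setting equal to 1.18 gives a polynomial in X; the root in (0,1) is X = 0.573.
Then n_E = 0.427, n_T = 4.18, so y_E = 0.102.

y_E = 0.102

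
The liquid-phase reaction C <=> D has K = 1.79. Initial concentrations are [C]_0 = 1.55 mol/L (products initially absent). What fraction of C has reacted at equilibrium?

Let X = conversion of C; extent ξ = 1.55·X mol/L.
Concentrations: [C] = 1.55 − 1.55X; [D] = 1.55X.
K = [D] / ([C]).
This equals 1.79 at X = 0.642 (the root in 0 < X < 1).

X = 0.642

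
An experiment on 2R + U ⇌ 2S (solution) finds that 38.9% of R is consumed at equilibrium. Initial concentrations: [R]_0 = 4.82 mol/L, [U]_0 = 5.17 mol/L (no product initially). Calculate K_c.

Let X = conversion of R.
Concentrations: [R] = 4.82 − 4.82X; [U] = 5.17 − 2.41X; [S] = 4.82X.
At X = 0.389: [R] = 2.95, [U] = 4.23, [S] = 1.87.
K_c = [S]^2 / ([R]^2 [U]) = 0.0958 L/mol.

K_c = 0.0958 L/mol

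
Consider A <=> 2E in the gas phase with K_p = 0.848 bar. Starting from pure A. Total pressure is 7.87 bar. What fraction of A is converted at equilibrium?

X = 0.162

Basis: 1 mol A initially; let X = conversion of A. Extent ξ = X.
Species balance: n_A = 1 − X; n_E = 2X.
Summing: n_T = 1 + X.
With p_i = (n_i/n_T)P, K_p = p_E^2 / (p_A).
Substituting and setting equal to 0.848 bar gives a polynomial in X; the root in (0,1) is X = 0.162.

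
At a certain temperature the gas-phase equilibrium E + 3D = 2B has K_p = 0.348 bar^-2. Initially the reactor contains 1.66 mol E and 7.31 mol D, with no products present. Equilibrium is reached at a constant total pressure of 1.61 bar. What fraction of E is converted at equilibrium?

X = 0.432

Let X = conversion of E (basis 1.66 mol E); extent of reaction ξ = 1.66X.
Moles: n_E = 1.66 − 1.66X; n_D = 7.31 − 4.98X; n_B = 3.32X.
Summing: n_T = 8.97 − 3.32X.
y_i = n_i/n_T, p_i = y_i·P. K_p = p_B^2 / (p_E p_D^3).
This yields a degree-4 equation in X; solving on (0,1), X = 0.432.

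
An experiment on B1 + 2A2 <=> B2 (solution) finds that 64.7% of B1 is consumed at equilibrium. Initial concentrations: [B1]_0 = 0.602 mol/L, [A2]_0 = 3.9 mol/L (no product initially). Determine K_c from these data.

Let X = conversion of B1.
Concentrations: [B1] = 0.602 − 0.602X; [A2] = 3.9 − 1.2X; [B2] = 0.602X.
At X = 0.647: [B1] = 0.213, [A2] = 3.12, [B2] = 0.389.
K_c = [B2] / ([B1] [A2]^2) = 0.188 (mol/L)^-2.

K_c = 0.188 (mol/L)^-2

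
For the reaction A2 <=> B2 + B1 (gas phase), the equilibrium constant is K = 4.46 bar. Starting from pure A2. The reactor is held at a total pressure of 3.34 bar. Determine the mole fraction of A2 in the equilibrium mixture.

y_A2 = 0.139

Take 1 mol A2 as basis and let X be its fractional conversion, so ξ = X.
Species balance: n_A2 = 1 − X; n_B2 = X; n_B1 = X.
n_T = Σnᵢ = 1 + X.
With p_i = (n_i/n_T)P, K = p_B2 p_B1 / (p_A2).
Equating to 4.46 bar and solving on 0 < X < 1: X = 0.756.
Then n_A2 = 0.244, n_T = 1.76, so y_A2 = 0.139.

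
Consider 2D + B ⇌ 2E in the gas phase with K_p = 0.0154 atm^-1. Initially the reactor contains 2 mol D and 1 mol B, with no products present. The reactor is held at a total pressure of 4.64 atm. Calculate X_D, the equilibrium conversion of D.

Take 2 mol D as basis and let X be its fractional conversion, so ξ = X.
Species balance: n_D = 2 − 2X; n_B = 1 − X; n_E = 2X.
n_T = Σnᵢ = 3 − X.
y_i = n_i/n_T, p_i = y_i·P. K_p = p_E^2 / (p_D^2 p_B).
Equating to 0.0154 atm^-1 and solving on 0 < X < 1: X = 0.128.

X = 0.128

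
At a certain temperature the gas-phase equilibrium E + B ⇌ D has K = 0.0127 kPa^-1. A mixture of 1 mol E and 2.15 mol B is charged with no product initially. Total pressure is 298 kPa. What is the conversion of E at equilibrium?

Take 1 mol E as basis and let X be its fractional conversion, so ξ = X.
Moles: n_E = 1 − X; n_B = 2.15 − X; n_D = X.
Summing: n_T = 3.15 − X.
With p_i = (n_i/n_T)P, K = p_D / (p_E p_B).
This yields a degree-2 equation in X; solving on (0,1), X = 0.692.

X = 0.692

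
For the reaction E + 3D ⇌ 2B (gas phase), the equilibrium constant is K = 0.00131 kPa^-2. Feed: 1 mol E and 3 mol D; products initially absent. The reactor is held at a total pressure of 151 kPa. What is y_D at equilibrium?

y_D = 0.390

Take 1 mol E as basis and let X be its fractional conversion, so ξ = X.
Species balance: n_E = 1 − X; n_D = 3 − 3X; n_B = 2X.
Total moles n_T = 4 − 2X.
Mole fractions y_i = n_i/n_T; K = p_B^2 / (p_E p_D^3) with p_i = y_i·P.
Equating to 0.00131 kPa^-2 and solving on 0 < X < 1: X = 0.649.
Then n_D = 1.05, n_T = 2.7, so y_D = 0.390.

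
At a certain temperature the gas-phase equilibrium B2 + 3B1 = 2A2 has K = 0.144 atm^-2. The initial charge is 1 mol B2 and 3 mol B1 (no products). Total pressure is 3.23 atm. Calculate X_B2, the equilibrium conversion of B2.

X = 0.379

Take 1 mol B2 as basis and let X be its fractional conversion, so ξ = X.
Species balance: n_B2 = 1 − X; n_B1 = 3 − 3X; n_A2 = 2X.
Summing: n_T = 4 − 2X.
With p_i = (n_i/n_T)P, K = p_A2^2 / (p_B2 p_B1^3).
Substituting and setting equal to 0.144 atm^-2 gives a polynomial in X; the root in (0,1) is X = 0.379.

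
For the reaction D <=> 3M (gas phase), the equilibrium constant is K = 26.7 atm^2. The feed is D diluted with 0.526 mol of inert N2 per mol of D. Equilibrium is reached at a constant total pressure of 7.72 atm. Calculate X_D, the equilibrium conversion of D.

X = 0.377

Basis: 1 mol D initially; let X = conversion of D. Extent ξ = X.
Moles: n_D = 1 − X; n_M = 3X; n_I = 0.526 (inert).
Total moles n_T = 1.53 + 2X.
Mole fractions y_i = n_i/n_T; K = p_M^3 / (p_D) with p_i = y_i·P.
Setting this equal to 26.7 atm^2 and taking the physical root (0 < X < 1) gives X = 0.377.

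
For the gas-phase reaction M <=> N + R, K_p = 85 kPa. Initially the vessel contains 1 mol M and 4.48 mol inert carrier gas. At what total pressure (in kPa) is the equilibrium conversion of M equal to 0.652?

Basis: 1 mol M initially; let X = conversion of M. Extent ξ = X.
At extent ξ: n_M = 1 − X; n_N = X; n_R = X; n_I = 4.48 (inert).
Summing: n_T = 5.48 + X.
K_p = p_N p_R / (p_M) with p_i = (n_i/n_T)·P.
At X = 0.652: the mole-fraction product g(X) = Π y_i^ν_i = 0.1992. Since K_p = g(X)·P^{1}, P = (K_p/g)^(1/1) = (85/0.1992)^(1/1) = 427 kPa.

P = 427 kPa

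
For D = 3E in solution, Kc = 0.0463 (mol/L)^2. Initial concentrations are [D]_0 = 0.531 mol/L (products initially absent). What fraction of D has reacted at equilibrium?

X = 0.171

Let X = conversion of D; extent ξ = 0.531·X mol/L.
Concentrations: [D] = 0.531 − 0.531X; [E] = 1.59X.
Kc = [E]^3 / ([D]).
Setting equal to 0.0463 and solving for X on (0,1) gives X = 0.171.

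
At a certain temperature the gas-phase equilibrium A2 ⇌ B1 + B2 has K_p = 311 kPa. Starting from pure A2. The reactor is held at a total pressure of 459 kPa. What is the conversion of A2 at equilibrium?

Basis: 1 mol A2 initially; let X = conversion of A2. Extent ξ = X.
Moles: n_A2 = 1 − X; n_B1 = X; n_B2 = X.
Total moles n_T = 1 + X.
With p_i = (n_i/n_T)P, K_p = p_B1 p_B2 / (p_A2).
Equating to 311 kPa and solving on 0 < X < 1: X = 0.636.

X = 0.636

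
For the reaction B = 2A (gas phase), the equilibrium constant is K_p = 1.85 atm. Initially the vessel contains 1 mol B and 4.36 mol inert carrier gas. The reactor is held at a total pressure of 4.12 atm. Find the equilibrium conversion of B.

X = 0.548

Basis: 1 mol B initially; let X = conversion of B. Extent ξ = X.
Mole table: n_B = 1 − X; n_A = 2X; n_I = 4.36 (inert).
Summing: n_T = 5.36 + X.
With p_i = (n_i/n_T)P, K_p = p_A^2 / (p_B).
Setting this equal to 1.85 atm and taking the physical root (0 < X < 1) gives X = 0.548.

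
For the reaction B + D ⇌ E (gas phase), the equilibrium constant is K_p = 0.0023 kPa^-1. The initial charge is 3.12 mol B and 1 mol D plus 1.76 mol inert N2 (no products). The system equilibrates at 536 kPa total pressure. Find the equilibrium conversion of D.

Let X = conversion of D (basis 1 mol D); extent of reaction ξ = X.
At extent ξ: n_B = 3.12 − X; n_D = 1 − X; n_E = X; n_I = 1.76 (inert).
n_T = Σnᵢ = 5.88 − X.
With p_i = (n_i/n_T)P, K_p = p_E / (p_B p_D).
Substituting and setting equal to 0.0023 kPa^-1 gives a polynomial in X; the root in (0,1) is X = 0.380.

X = 0.380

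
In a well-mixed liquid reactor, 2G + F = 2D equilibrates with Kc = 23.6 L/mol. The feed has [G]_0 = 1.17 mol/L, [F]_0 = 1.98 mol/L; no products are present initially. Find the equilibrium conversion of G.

X = 0.855

Let X = conversion of G; extent ξ = 1.17X/2 mol/L.
Concentrations: [G] = 1.17 − 1.17X; [F] = 1.98 − 0.585X; [D] = 1.17X.
Kc = [D]^2 / ([G]^2 [F]).
Equating to 23.6 L/mol: the physical root is X = 0.855.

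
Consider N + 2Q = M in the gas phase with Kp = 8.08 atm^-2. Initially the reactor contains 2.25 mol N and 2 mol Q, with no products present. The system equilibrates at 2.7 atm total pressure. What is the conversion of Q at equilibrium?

X = 0.870

Basis: 2 mol Q initially; let X = conversion of Q. Extent ξ = X.
Moles: n_N = 2.25 − X; n_Q = 2 − 2X; n_M = X.
Total moles n_T = 4.25 − 2X.
With p_i = (n_i/n_T)P, Kp = p_M / (p_N p_Q^2).
Substituting and setting equal to 8.08 atm^-2 gives a polynomial in X; the root in (0,1) is X = 0.870.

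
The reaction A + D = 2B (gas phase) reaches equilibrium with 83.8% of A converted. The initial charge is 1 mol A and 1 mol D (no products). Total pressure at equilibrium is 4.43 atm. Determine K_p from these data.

K_p = 107

Take 1 mol A as basis and let X be its fractional conversion, so ξ = X.
At extent ξ: n_A = 1 − X; n_D = 1 − X; n_B = 2X.
Since Δν = 0, n_T = 2 throughout.
At X = 0.838: n_A = 0.162, n_D = 0.162, n_B = 1.68, n_T = 2.
p_i = (n_i/n_T)·P. K_p = p_B^2 / (p_A p_D) = 107.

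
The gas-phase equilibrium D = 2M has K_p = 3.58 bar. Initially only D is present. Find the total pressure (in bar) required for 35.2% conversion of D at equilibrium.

P = 6.33 bar

Basis: 1 mol D initially; let X = conversion of D. Extent ξ = X.
At extent ξ: n_D = 1 − X; n_M = 2X.
n_T = Σnᵢ = 1 + X.
K_p = p_M^2 / (p_D) with p_i = (n_i/n_T)·P.
At X = 0.352: the mole-fraction product g(X) = Π y_i^ν_i = 0.5657. Since K_p = g(X)·P^{1}, P = (K_p/g)^(1/1) = (3.58/0.5657)^(1/1) = 6.33 bar.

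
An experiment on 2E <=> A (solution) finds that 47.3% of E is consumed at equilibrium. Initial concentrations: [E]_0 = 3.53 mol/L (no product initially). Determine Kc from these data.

Let X = conversion of E.
Concentrations: [E] = 3.53 − 3.53X; [A] = 1.76X.
At X = 0.473: [E] = 1.86, [A] = 0.835.
Kc = [A] / ([E]^2) = 0.241 L/mol.

Kc = 0.241 L/mol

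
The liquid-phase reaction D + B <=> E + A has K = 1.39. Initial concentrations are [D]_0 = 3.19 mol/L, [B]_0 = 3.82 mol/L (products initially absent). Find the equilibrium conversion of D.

Let X = conversion of D; extent ξ = 3.19·X mol/L.
Concentrations: [D] = 3.19 − 3.19X; [B] = 3.82 − 3.19X; [E] = 3.19X; [A] = 3.19X.
K = [E] [A] / ([D] [B]).
This equals 1.39 at X = 0.589 (the root in 0 < X < 1).

X = 0.589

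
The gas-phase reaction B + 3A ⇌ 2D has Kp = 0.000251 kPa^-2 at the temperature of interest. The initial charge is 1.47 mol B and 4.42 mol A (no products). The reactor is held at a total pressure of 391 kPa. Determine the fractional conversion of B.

X = 0.669

Let X = conversion of B (basis 1.47 mol B); extent of reaction ξ = 1.47X.
Species balance: n_B = 1.47 − 1.47X; n_A = 4.42 − 4.41X; n_D = 2.94X.
Summing: n_T = 5.89 − 2.94X.
With p_i = (n_i/n_T)P, Kp = p_D^2 / (p_B p_A^3).
This yields a degree-4 equation in X; solving on (0,1), X = 0.669.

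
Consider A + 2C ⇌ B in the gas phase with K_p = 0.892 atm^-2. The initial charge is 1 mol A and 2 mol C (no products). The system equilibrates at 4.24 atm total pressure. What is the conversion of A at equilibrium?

Let X = conversion of A (basis 1 mol A); extent of reaction ξ = X.
Moles: n_A = 1 − X; n_C = 2 − 2X; n_B = X.
n_T = Σnᵢ = 3 − 2X.
Mole fractions y_i = n_i/n_T; K_p = p_B / (p_A p_C^2) with p_i = y_i·P.
This yields a degree-3 equation in X; solving on (0,1), X = 0.696.

X = 0.696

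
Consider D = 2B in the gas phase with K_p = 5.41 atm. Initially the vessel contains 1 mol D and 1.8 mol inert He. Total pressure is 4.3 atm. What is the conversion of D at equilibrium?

Take 1 mol D as basis and let X be its fractional conversion, so ξ = X.
At extent ξ: n_D = 1 − X; n_B = 2X; n_I = 1.8 (inert).
n_T = Σnᵢ = 2.8 + X.
With p_i = (n_i/n_T)P, K_p = p_B^2 / (p_D).
Equating to 5.41 atm and solving on 0 < X < 1: X = 0.631.

X = 0.631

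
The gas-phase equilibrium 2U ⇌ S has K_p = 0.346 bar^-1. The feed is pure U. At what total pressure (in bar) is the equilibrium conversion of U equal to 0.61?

Take 1 mol U as basis and let X be its fractional conversion, so ξ = 0.5X.
Mole table: n_U = 1 − X; n_S = 0.5X.
Total moles n_T = 1 − 0.5X.
K_p = p_S / (p_U^2) with p_i = (n_i/n_T)·P.
At X = 0.61: the mole-fraction product g(X) = Π y_i^ν_i = 1.394. Since K_p = g(X)·P^{-1}, P = (g/K_p)^(1/1) = (1.394/0.346)^(1/1) = 4.03 bar.

P = 4.03 bar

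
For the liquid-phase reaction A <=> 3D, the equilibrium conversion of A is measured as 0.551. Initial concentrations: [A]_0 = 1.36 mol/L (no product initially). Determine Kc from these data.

Let X = conversion of A.
Concentrations: [A] = 1.36 − 1.36X; [D] = 4.08X.
At X = 0.551: [A] = 0.611, [D] = 2.25.
Kc = [D]^3 / ([A]) = 18.6 (mol/L)^2.

Kc = 18.6 (mol/L)^2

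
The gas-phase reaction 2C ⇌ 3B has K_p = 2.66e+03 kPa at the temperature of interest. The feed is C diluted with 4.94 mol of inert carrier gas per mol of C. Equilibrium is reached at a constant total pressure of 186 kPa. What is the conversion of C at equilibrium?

X = 0.849

Let X = conversion of C (basis 1 mol C); extent of reaction ξ = 0.5X.
At extent ξ: n_C = 1 − X; n_B = 1.5X; n_I = 4.94 (inert).
n_T = Σnᵢ = 5.94 + 0.5X.
Mole fractions y_i = n_i/n_T; K_p = p_B^3 / (p_C^2) with p_i = y_i·P.
This yields a degree-3 equation in X; solving on (0,1), X = 0.849.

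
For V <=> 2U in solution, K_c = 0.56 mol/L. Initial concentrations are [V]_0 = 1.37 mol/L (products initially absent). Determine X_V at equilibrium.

Let X = conversion of V; extent ξ = 1.37·X mol/L.
Concentrations: [V] = 1.37 − 1.37X; [U] = 2.74X.
K_c = [U]^2 / ([V]).
Solving K_c = 0.56 for X ∈ (0,1): X = 0.273.

X = 0.273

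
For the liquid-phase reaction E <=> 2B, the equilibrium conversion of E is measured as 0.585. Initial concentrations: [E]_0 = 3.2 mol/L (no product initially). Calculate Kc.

Kc = 10.6 mol/L

Let X = conversion of E.
Concentrations: [E] = 3.2 − 3.2X; [B] = 6.4X.
At X = 0.585: [E] = 1.33, [B] = 3.74.
Kc = [B]^2 / ([E]) = 10.6 mol/L.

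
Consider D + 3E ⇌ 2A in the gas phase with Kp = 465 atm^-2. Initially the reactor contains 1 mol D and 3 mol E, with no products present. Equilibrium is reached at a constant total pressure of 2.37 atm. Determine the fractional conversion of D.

Take 1 mol D as basis and let X be its fractional conversion, so ξ = X.
Mole table: n_D = 1 − X; n_E = 3 − 3X; n_A = 2X.
n_T = Σnᵢ = 4 − 2X.
With p_i = (n_i/n_T)P, Kp = p_A^2 / (p_D p_E^3).
This yields a degree-4 equation in X; solving on (0,1), X = 0.878.

X = 0.878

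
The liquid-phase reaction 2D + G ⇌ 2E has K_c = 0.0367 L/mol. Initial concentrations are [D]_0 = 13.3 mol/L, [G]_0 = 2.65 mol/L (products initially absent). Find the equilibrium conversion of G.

X = 0.466

Let X = conversion of G; extent ξ = 2.65·X mol/L.
Concentrations: [D] = 13.3 − 5.3X; [G] = 2.65 − 2.65X; [E] = 5.3X.
K_c = [E]^2 / ([D]^2 [G]).
Setting equal to 0.0367 and solving for X on (0,1) gives X = 0.466.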